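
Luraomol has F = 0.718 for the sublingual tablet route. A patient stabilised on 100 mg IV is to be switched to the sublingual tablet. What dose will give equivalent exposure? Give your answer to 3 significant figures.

For equal systemic exposure: F × D_ev = D_iv
D_ev = D_iv / F = 100 / 0.718 = 139.276 mg

D_sublingual = 139 mg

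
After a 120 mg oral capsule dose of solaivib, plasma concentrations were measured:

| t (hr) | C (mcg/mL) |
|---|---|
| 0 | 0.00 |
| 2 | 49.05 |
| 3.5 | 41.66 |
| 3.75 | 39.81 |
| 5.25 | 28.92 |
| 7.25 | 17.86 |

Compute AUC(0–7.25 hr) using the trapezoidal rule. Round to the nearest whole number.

Trapezoidal AUC_0→7.25:
  [0→2]: (0.00+49.05)/2 × 2 = 49.05
  [2→3.5]: (49.05+41.66)/2 × 1.5 = 68.0325
  [3.5→3.75]: (41.66+39.81)/2 × 0.25 = 10.18375
  [3.75→5.25]: (39.81+28.92)/2 × 1.5 = 51.5475
  [5.25→7.25]: (28.92+17.86)/2 × 2 = 46.78
  Sum = 225.59375 mcg/mL·hr

AUC = 226 mcg/mL·hr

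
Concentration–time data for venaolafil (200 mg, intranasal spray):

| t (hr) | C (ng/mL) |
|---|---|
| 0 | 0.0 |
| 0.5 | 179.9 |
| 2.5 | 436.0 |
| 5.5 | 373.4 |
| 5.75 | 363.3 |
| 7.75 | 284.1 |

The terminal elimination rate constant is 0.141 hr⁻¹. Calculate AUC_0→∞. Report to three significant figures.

AUC = 4630 ng/mL·hr

Trapezoidal AUC_0→7.75:
  [0→0.5]: (0.0+179.9)/2 × 0.5 = 44.975
  [0.5→2.5]: (179.9+436.0)/2 × 2 = 615.9
  [2.5→5.5]: (436.0+373.4)/2 × 3 = 1214.1
  [5.5→5.75]: (373.4+363.3)/2 × 0.25 = 92.0875
  [5.75→7.75]: (363.3+284.1)/2 × 2 = 647.4
  Sum = 2614.4625 ng/mL·hr
Extrapolated tail: C_last / k_e = 284.1 / 0.141 = 2014.894
AUC_0→∞ = 2614.4625 + 2014.894 = 4629.3565 ng/mL·hr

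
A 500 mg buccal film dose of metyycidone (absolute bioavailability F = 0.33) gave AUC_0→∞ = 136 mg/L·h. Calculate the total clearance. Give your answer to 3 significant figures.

CL = F × Dose / AUC_0→∞
   = 0.33 × 500 / 136 = 1.21324 L/h

CL = 1.21 L/h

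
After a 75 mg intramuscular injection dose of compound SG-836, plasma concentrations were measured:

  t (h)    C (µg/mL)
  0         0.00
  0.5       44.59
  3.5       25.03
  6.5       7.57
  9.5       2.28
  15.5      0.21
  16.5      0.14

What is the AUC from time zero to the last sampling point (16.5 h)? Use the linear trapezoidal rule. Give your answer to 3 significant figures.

AUC = 187 µg/mL·h

Trapezoidal AUC_0→16.5:
  [0→0.5]: (0.00+44.59)/2 × 0.5 = 11.1475
  [0.5→3.5]: (44.59+25.03)/2 × 3 = 104.43
  [3.5→6.5]: (25.03+7.57)/2 × 3 = 48.9
  [6.5→9.5]: (7.57+2.28)/2 × 3 = 14.775
  [9.5→15.5]: (2.28+0.21)/2 × 6 = 7.47
  [15.5→16.5]: (0.21+0.14)/2 × 1 = 0.175
  Sum = 186.8975 µg/mL·h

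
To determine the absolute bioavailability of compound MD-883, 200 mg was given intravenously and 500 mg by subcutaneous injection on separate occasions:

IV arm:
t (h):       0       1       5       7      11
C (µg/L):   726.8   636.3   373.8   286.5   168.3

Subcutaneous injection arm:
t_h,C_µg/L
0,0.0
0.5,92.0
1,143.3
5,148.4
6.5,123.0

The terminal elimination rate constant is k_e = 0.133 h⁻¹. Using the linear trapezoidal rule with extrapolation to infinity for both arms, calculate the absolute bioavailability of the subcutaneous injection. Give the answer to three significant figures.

F = 0.130

Trapezoidal AUC_0→11 (IV):
  [0→1]: (726.8+636.3)/2 × 1 = 681.55
  [1→5]: (636.3+373.8)/2 × 4 = 2020.2
  [5→7]: (373.8+286.5)/2 × 2 = 660.3
  [7→11]: (286.5+168.3)/2 × 4 = 909.6
  Sum = 4271.65 µg/L·h
IV tail: 168.3/0.133 = 1265.414; AUC_iv,0→∞ = 4271.65 + 1265.414 = 5537.064 µg/L·h
Trapezoidal AUC_0→6.5 (subcutaneous injection):
  [0→0.5]: (0.0+92.0)/2 × 0.5 = 23.0
  [0.5→1]: (92.0+143.3)/2 × 0.5 = 58.825
  [1→5]: (143.3+148.4)/2 × 4 = 583.4
  [5→6.5]: (148.4+123.0)/2 × 1.5 = 203.55
  Sum = 868.775 µg/L·h
subcutaneous injection tail: 123.0/0.133 = 924.812; AUC_ev,0→∞ = 868.775 + 924.812 = 1793.587 µg/L·h
F = (AUC_ev/D_ev)/(AUC_iv/D_iv) = (1793.587/500)/(5537.064/200) = 3.587174/27.68532 = 0.1296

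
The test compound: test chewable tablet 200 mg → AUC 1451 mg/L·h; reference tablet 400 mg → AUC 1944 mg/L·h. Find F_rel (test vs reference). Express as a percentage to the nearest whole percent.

F_rel = (AUC_test/D_test) / (AUC_ref/D_ref)
      = (1451/200) / (1944/400)
      = 7.255 / 4.86 = 1.4928 = 149.28%

F_rel = 149%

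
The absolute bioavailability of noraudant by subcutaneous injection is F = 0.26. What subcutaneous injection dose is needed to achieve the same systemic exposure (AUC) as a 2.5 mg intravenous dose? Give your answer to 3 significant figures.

D_subcutaneous = 9.62 mg

For equal systemic exposure: F × D_ev = D_iv
D_ev = D_iv / F = 2.5 / 0.26 = 9.61538 mg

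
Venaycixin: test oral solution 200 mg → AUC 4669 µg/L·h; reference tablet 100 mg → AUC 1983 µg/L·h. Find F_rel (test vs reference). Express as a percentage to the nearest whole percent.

F_rel = 118%

F_rel = (AUC_test/D_test) / (AUC_ref/D_ref)
      = (4669/200) / (1983/100)
      = 23.345 / 19.83 = 1.1773 = 117.73%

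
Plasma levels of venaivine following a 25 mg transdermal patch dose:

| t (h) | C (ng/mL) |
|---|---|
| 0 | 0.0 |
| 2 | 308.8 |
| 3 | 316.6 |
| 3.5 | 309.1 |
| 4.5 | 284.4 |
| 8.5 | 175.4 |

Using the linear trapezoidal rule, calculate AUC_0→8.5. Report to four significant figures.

Trapezoidal AUC_0→8.5:
  [0→2]: (0.0+308.8)/2 × 2 = 308.8
  [2→3]: (308.8+316.6)/2 × 1 = 312.7
  [3→3.5]: (316.6+309.1)/2 × 0.5 = 156.425
  [3.5→4.5]: (309.1+284.4)/2 × 1 = 296.75
  [4.5→8.5]: (284.4+175.4)/2 × 4 = 919.6
  Sum = 1994.275 ng/mL·h

AUC = 1994 ng/mL·h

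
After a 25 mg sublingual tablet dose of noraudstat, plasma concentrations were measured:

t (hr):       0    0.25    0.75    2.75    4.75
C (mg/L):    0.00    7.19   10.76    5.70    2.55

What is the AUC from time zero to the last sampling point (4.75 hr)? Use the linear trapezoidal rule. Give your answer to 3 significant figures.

AUC = 30.1 mg/L·hr

Trapezoidal AUC_0→4.75:
  [0→0.25]: (0.00+7.19)/2 × 0.25 = 0.89875
  [0.25→0.75]: (7.19+10.76)/2 × 0.5 = 4.4875
  [0.75→2.75]: (10.76+5.70)/2 × 2 = 16.46
  [2.75→4.75]: (5.70+2.55)/2 × 2 = 8.25
  Sum = 30.09625 mg/L·hr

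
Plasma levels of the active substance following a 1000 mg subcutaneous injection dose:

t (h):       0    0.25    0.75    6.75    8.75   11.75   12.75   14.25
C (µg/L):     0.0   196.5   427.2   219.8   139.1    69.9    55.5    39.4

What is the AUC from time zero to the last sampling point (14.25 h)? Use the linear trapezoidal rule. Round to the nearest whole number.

AUC = 2928 µg/L·h

Trapezoidal AUC_0→14.25:
  [0→0.25]: (0.0+196.5)/2 × 0.25 = 24.5625
  [0.25→0.75]: (196.5+427.2)/2 × 0.5 = 155.925
  [0.75→6.75]: (427.2+219.8)/2 × 6 = 1941.0
  [6.75→8.75]: (219.8+139.1)/2 × 2 = 358.9
  [8.75→11.75]: (139.1+69.9)/2 × 3 = 313.5
  [11.75→12.75]: (69.9+55.5)/2 × 1 = 62.7
  [12.75→14.25]: (55.5+39.4)/2 × 1.5 = 71.175
  Sum = 2927.7625 µg/L·h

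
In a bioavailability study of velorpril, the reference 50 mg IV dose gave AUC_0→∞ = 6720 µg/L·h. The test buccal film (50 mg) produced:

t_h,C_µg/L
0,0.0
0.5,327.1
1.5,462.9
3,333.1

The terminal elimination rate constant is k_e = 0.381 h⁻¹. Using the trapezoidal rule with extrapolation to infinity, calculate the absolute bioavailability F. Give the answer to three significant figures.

F = 0.290

Trapezoidal AUC_0→3 (buccal film):
  [0→0.5]: (0.0+327.1)/2 × 0.5 = 81.775
  [0.5→1.5]: (327.1+462.9)/2 × 1 = 395.0
  [1.5→3]: (462.9+333.1)/2 × 1.5 = 597.0
  Sum = 1073.775 µg/L·h
Tail: C_last/k_e = 333.1/0.381 = 874.278
AUC_0→∞ (buccal film) = 1073.775 + 874.278 = 1948.053 µg/L·h
F = (AUC_ev/D_ev)/(AUC_iv/D_iv) = (1948.053/50)/(6720/50) = 38.96106/134.4 = 0.2899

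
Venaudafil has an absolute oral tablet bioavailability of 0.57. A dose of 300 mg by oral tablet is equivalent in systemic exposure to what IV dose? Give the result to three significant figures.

D_iv = 171 mg

Systemic exposure from an extravascular dose = F × D_ev, so the equivalent IV dose is F × D_ev.
D_iv = F × D_ev = 0.57 × 300 = 171 mg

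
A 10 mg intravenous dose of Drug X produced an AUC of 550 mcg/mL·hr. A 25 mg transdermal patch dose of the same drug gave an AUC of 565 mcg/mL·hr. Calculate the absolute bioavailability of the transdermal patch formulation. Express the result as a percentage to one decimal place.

F = (AUC_ev / D_ev) / (AUC_iv / D_iv)
  = (565/25) / (550/10)
  = 22.6 / 55 = 0.4109
  = 41.09%

F = 41.1%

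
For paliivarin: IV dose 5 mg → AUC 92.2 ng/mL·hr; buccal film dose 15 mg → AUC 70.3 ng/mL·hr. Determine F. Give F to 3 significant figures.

F = (AUC_ev / D_ev) / (AUC_iv / D_iv)
  = (70.3/15) / (92.2/5)
  = 4.68667 / 18.44 = 0.2542

F = 0.254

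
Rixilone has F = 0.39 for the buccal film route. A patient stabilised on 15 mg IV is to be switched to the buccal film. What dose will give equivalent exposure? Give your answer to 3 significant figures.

For equal systemic exposure: F × D_ev = D_iv
D_ev = D_iv / F = 15 / 0.39 = 38.4615 mg

D_buccal = 38.5 mg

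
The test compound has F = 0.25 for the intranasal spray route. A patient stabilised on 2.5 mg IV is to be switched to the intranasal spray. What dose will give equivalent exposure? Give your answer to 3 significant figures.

D_intranasal = 10.0 mg

For equal systemic exposure: F × D_ev = D_iv
D_ev = D_iv / F = 2.5 / 0.25 = 10 mg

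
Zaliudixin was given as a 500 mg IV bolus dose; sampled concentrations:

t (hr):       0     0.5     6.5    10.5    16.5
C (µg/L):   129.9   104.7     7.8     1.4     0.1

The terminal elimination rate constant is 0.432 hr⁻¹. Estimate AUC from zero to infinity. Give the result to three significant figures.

AUC = 419 µg/L·hr

Trapezoidal AUC_0→16.5:
  [0→0.5]: (129.9+104.7)/2 × 0.5 = 58.65
  [0.5→6.5]: (104.7+7.8)/2 × 6 = 337.5
  [6.5→10.5]: (7.8+1.4)/2 × 4 = 18.4
  [10.5→16.5]: (1.4+0.1)/2 × 6 = 4.5
  Sum = 419.05 µg/L·hr
Extrapolated tail: C_last / k_e = 0.1 / 0.432 = 0.231
AUC_0→∞ = 419.05 + 0.231 = 419.281 µg/L·hr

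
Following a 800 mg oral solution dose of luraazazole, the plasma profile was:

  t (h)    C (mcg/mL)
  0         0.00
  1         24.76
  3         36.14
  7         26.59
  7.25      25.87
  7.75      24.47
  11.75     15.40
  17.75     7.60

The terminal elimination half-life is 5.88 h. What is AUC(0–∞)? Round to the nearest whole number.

Trapezoidal AUC_0→17.75:
  [0→1]: (0.00+24.76)/2 × 1 = 12.38
  [1→3]: (24.76+36.14)/2 × 2 = 60.9
  [3→7]: (36.14+26.59)/2 × 4 = 125.46
  [7→7.25]: (26.59+25.87)/2 × 0.25 = 6.5575
  [7.25→7.75]: (25.87+24.47)/2 × 0.5 = 12.585
  [7.75→11.75]: (24.47+15.40)/2 × 4 = 79.74
  [11.75→17.75]: (15.40+7.60)/2 × 6 = 69.0
  Sum = 366.6225 mcg/mL·h
k_e = ln2 / t½ = 0.693147 / 5.88 = 0.1179 h^-1
Extrapolated tail: C_last / k_e = 7.60 / 0.1179 = 64.461
AUC_0→∞ = 366.6225 + 64.461 = 431.0835 mcg/mL·h

AUC = 431 mcg/mL·h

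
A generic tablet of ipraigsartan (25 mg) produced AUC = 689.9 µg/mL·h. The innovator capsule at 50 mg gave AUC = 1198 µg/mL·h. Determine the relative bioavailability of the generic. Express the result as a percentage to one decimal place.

F_rel = (AUC_test/D_test) / (AUC_ref/D_ref)
      = (689.9/25) / (1198/50)
      = 27.596 / 23.96 = 1.1518 = 115.18%

F_rel = 115.2%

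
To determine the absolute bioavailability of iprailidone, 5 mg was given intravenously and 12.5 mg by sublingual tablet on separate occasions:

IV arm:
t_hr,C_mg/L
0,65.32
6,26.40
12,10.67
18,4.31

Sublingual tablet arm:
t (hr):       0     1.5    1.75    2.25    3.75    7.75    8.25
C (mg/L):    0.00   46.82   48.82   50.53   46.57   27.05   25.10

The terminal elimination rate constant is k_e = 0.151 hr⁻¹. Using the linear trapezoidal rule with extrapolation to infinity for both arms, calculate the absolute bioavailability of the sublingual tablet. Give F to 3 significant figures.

F = 0.410

Trapezoidal AUC_0→18 (IV):
  [0→6]: (65.32+26.40)/2 × 6 = 275.16
  [6→12]: (26.40+10.67)/2 × 6 = 111.21
  [12→18]: (10.67+4.31)/2 × 6 = 44.94
  Sum = 431.31 mg/L·hr
IV tail: 4.31/0.151 = 28.543; AUC_iv,0→∞ = 431.31 + 28.543 = 459.853 mg/L·hr
Trapezoidal AUC_0→8.25 (sublingual tablet):
  [0→1.5]: (0.00+46.82)/2 × 1.5 = 35.115
  [1.5→1.75]: (46.82+48.82)/2 × 0.25 = 11.955
  [1.75→2.25]: (48.82+50.53)/2 × 0.5 = 24.8375
  [2.25→3.75]: (50.53+46.57)/2 × 1.5 = 72.825
  [3.75→7.75]: (46.57+27.05)/2 × 4 = 147.24
  [7.75→8.25]: (27.05+25.10)/2 × 0.5 = 13.0375
  Sum = 305.01 mg/L·hr
sublingual tablet tail: 25.10/0.151 = 166.225; AUC_ev,0→∞ = 305.01 + 166.225 = 471.235 mg/L·hr
F = (AUC_ev/D_ev)/(AUC_iv/D_iv) = (471.235/12.5)/(459.853/5) = 37.6988/91.9706 = 0.4099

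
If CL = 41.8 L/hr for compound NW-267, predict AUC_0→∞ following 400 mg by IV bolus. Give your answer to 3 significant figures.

AUC = 9.57 mg/L·hr

AUC_0→∞ = Dose_iv / CL
        = 400 / 41.8 = 9.56938 mg/L·hr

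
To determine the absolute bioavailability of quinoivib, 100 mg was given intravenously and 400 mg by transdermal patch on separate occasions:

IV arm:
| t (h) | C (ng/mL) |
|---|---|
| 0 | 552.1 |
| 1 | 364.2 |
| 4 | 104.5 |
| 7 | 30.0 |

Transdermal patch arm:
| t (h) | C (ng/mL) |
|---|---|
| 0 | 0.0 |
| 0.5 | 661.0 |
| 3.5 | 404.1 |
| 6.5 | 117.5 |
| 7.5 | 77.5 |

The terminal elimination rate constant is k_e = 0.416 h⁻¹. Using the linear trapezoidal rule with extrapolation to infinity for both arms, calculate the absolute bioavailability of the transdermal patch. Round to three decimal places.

F = 0.493

Trapezoidal AUC_0→7 (IV):
  [0→1]: (552.1+364.2)/2 × 1 = 458.15
  [1→4]: (364.2+104.5)/2 × 3 = 703.05
  [4→7]: (104.5+30.0)/2 × 3 = 201.75
  Sum = 1362.95 ng/mL·h
IV tail: 30.0/0.416 = 72.115; AUC_iv,0→∞ = 1362.95 + 72.115 = 1435.065 ng/mL·h
Trapezoidal AUC_0→7.5 (transdermal patch):
  [0→0.5]: (0.0+661.0)/2 × 0.5 = 165.25
  [0.5→3.5]: (661.0+404.1)/2 × 3 = 1597.65
  [3.5→6.5]: (404.1+117.5)/2 × 3 = 782.4
  [6.5→7.5]: (117.5+77.5)/2 × 1 = 97.5
  Sum = 2642.8 ng/mL·h
transdermal patch tail: 77.5/0.416 = 186.298; AUC_ev,0→∞ = 2642.8 + 186.298 = 2829.098 ng/mL·h
F = (AUC_ev/D_ev)/(AUC_iv/D_iv) = (2829.098/400)/(1435.065/100) = 7.072745/14.35065 = 0.4929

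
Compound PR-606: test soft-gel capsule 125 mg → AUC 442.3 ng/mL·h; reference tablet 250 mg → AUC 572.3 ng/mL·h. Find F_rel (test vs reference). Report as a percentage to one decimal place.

F_rel = 154.6%

F_rel = (AUC_test/D_test) / (AUC_ref/D_ref)
      = (442.3/125) / (572.3/250)
      = 3.5384 / 2.2892 = 1.5457 = 154.57%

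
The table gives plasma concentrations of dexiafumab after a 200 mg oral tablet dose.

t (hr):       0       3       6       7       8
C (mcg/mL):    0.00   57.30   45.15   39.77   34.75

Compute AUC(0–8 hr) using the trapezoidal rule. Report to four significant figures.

AUC = 319.3 mcg/mL·hr

Trapezoidal AUC_0→8:
  [0→3]: (0.00+57.30)/2 × 3 = 85.95
  [3→6]: (57.30+45.15)/2 × 3 = 153.675
  [6→7]: (45.15+39.77)/2 × 1 = 42.46
  [7→8]: (39.77+34.75)/2 × 1 = 37.26
  Sum = 319.345 mcg/mL·hr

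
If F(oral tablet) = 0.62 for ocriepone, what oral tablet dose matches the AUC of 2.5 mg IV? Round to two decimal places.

For equal systemic exposure: F × D_ev = D_iv
D_ev = D_iv / F = 2.5 / 0.62 = 4.03226 mg

D_oral = 4.03 mg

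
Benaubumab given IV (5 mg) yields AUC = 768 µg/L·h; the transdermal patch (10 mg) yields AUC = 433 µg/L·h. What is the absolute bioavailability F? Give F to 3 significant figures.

F = 0.282

F = (AUC_ev / D_ev) / (AUC_iv / D_iv)
  = (433/10) / (768/5)
  = 43.3 / 153.6 = 0.2819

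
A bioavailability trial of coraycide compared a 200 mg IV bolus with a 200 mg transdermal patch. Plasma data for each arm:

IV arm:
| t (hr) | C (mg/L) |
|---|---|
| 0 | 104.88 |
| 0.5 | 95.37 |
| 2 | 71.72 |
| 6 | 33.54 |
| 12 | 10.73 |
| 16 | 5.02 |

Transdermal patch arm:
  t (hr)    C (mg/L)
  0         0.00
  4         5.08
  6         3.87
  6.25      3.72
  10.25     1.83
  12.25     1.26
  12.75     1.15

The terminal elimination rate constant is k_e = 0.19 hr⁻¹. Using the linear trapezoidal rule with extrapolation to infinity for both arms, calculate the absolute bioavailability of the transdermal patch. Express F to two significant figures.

F = 0.071

Trapezoidal AUC_0→16 (IV):
  [0→0.5]: (104.88+95.37)/2 × 0.5 = 50.0625
  [0.5→2]: (95.37+71.72)/2 × 1.5 = 125.3175
  [2→6]: (71.72+33.54)/2 × 4 = 210.52
  [6→12]: (33.54+10.73)/2 × 6 = 132.81
  [12→16]: (10.73+5.02)/2 × 4 = 31.5
  Sum = 550.21 mg/L·hr
IV tail: 5.02/0.19 = 26.421; AUC_iv,0→∞ = 550.21 + 26.421 = 576.631 mg/L·hr
Trapezoidal AUC_0→12.75 (transdermal patch):
  [0→4]: (0.00+5.08)/2 × 4 = 10.16
  [4→6]: (5.08+3.87)/2 × 2 = 8.95
  [6→6.25]: (3.87+3.72)/2 × 0.25 = 0.94875
  [6.25→10.25]: (3.72+1.83)/2 × 4 = 11.1
  [10.25→12.25]: (1.83+1.26)/2 × 2 = 3.09
  [12.25→12.75]: (1.26+1.15)/2 × 0.5 = 0.6025
  Sum = 34.85125 mg/L·hr
transdermal patch tail: 1.15/0.19 = 6.053; AUC_ev,0→∞ = 34.85125 + 6.053 = 40.90425 mg/L·hr
F = (AUC_ev/D_ev)/(AUC_iv/D_iv) = (40.90425/200)/(576.631/200) = 0.20452125/2.883155 = 0.0709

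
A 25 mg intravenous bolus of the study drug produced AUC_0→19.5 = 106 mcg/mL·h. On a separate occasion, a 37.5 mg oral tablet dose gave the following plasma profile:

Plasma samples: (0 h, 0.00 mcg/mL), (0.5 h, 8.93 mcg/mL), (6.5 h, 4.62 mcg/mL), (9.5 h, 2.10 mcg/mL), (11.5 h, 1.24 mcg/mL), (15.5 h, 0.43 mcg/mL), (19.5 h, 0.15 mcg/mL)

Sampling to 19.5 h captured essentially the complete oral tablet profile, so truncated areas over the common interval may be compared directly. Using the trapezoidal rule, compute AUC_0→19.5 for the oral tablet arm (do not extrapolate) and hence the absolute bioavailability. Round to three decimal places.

F = 0.382

Trapezoidal AUC_0→19.5 (oral tablet):
  [0→0.5]: (0.00+8.93)/2 × 0.5 = 2.2325
  [0.5→6.5]: (8.93+4.62)/2 × 6 = 40.65
  [6.5→9.5]: (4.62+2.10)/2 × 3 = 10.08
  [9.5→11.5]: (2.10+1.24)/2 × 2 = 3.34
  [11.5→15.5]: (1.24+0.43)/2 × 4 = 3.34
  [15.5→19.5]: (0.43+0.15)/2 × 4 = 1.16
  Sum = 60.8025 mcg/mL·h
F = (AUC_ev/D_ev)/(AUC_iv/D_iv) = (60.8025/37.5)/(106/25) = 1.6214/4.24 = 0.3824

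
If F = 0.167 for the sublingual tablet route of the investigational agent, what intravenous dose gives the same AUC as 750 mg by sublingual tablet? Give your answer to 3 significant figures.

D_iv = 125 mg

Systemic exposure from an extravascular dose = F × D_ev, so the equivalent IV dose is F × D_ev.
D_iv = F × D_ev = 0.167 × 750 = 125.25 mg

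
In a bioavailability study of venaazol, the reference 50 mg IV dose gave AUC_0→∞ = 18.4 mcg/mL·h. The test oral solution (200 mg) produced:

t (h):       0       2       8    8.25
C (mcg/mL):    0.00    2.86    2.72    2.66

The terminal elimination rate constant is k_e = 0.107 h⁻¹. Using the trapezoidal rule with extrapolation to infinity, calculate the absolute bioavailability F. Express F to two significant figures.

Trapezoidal AUC_0→8.25 (oral solution):
  [0→2]: (0.00+2.86)/2 × 2 = 2.86
  [2→8]: (2.86+2.72)/2 × 6 = 16.74
  [8→8.25]: (2.72+2.66)/2 × 0.25 = 0.6725
  Sum = 20.2725 mcg/mL·h
Tail: C_last/k_e = 2.66/0.107 = 24.860
AUC_0→∞ (oral solution) = 20.2725 + 24.860 = 45.1325 mcg/mL·h
F = (AUC_ev/D_ev)/(AUC_iv/D_iv) = (45.1325/200)/(18.4/50) = 0.2256625/0.368 = 0.6132

F = 0.61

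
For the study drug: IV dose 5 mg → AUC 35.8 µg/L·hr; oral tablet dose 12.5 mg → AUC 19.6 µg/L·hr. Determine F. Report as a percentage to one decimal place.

F = 21.9%

F = (AUC_ev / D_ev) / (AUC_iv / D_iv)
  = (19.6/12.5) / (35.8/5)
  = 1.568 / 7.16 = 0.2190
  = 21.90%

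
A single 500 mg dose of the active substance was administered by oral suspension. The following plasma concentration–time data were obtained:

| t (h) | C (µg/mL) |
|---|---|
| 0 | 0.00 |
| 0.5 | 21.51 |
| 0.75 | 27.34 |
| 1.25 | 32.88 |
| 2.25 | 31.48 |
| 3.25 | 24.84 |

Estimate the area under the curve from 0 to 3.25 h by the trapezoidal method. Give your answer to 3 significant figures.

Trapezoidal AUC_0→3.25:
  [0→0.5]: (0.00+21.51)/2 × 0.5 = 5.3775
  [0.5→0.75]: (21.51+27.34)/2 × 0.25 = 6.10625
  [0.75→1.25]: (27.34+32.88)/2 × 0.5 = 15.055
  [1.25→2.25]: (32.88+31.48)/2 × 1 = 32.18
  [2.25→3.25]: (31.48+24.84)/2 × 1 = 28.16
  Sum = 86.87875 µg/mL·h

AUC = 86.9 µg/mL·h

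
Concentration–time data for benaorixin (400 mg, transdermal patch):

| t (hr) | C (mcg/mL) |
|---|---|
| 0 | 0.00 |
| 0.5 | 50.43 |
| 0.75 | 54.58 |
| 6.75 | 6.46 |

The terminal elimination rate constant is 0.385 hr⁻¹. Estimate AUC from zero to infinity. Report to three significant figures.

AUC = 226 mcg/mL·hr

Trapezoidal AUC_0→6.75:
  [0→0.5]: (0.00+50.43)/2 × 0.5 = 12.6075
  [0.5→0.75]: (50.43+54.58)/2 × 0.25 = 13.12625
  [0.75→6.75]: (54.58+6.46)/2 × 6 = 183.12
  Sum = 208.85375 mcg/mL·hr
Extrapolated tail: C_last / k_e = 6.46 / 0.385 = 16.779
AUC_0→∞ = 208.85375 + 16.779 = 225.63275 mcg/mL·hr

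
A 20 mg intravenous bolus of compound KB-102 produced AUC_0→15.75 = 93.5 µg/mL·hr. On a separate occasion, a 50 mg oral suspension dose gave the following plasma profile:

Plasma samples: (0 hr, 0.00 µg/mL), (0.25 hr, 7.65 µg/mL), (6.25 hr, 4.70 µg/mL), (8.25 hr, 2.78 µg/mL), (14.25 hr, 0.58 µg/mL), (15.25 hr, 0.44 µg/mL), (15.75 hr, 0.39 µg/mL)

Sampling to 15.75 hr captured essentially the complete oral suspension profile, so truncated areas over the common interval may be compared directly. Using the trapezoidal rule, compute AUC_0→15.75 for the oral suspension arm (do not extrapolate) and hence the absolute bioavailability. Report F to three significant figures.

Trapezoidal AUC_0→15.75 (oral suspension):
  [0→0.25]: (0.00+7.65)/2 × 0.25 = 0.95625
  [0.25→6.25]: (7.65+4.70)/2 × 6 = 37.05
  [6.25→8.25]: (4.70+2.78)/2 × 2 = 7.48
  [8.25→14.25]: (2.78+0.58)/2 × 6 = 10.08
  [14.25→15.25]: (0.58+0.44)/2 × 1 = 0.51
  [15.25→15.75]: (0.44+0.39)/2 × 0.5 = 0.2075
  Sum = 56.28375 µg/mL·hr
F = (AUC_ev/D_ev)/(AUC_iv/D_iv) = (56.28375/50)/(93.5/20) = 1.125675/4.675 = 0.2408

F = 0.241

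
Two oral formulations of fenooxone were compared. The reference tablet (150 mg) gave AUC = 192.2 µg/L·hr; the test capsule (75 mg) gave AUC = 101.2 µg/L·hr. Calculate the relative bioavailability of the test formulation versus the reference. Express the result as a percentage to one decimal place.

F_rel = 105.3%

F_rel = (AUC_test/D_test) / (AUC_ref/D_ref)
      = (101.2/75) / (192.2/150)
      = 1.34933 / 1.28133 = 1.0531 = 105.31%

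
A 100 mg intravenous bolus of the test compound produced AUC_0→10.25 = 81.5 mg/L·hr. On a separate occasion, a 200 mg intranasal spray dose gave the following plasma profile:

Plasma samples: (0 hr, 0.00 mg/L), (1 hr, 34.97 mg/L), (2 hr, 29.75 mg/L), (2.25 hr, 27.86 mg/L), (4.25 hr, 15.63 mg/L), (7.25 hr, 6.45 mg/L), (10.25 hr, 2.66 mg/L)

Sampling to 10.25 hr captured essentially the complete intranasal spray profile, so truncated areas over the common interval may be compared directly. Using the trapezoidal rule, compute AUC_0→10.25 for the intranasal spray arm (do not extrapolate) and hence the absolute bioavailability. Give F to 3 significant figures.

F = 0.904

Trapezoidal AUC_0→10.25 (intranasal spray):
  [0→1]: (0.00+34.97)/2 × 1 = 17.485
  [1→2]: (34.97+29.75)/2 × 1 = 32.36
  [2→2.25]: (29.75+27.86)/2 × 0.25 = 7.20125
  [2.25→4.25]: (27.86+15.63)/2 × 2 = 43.49
  [4.25→7.25]: (15.63+6.45)/2 × 3 = 33.12
  [7.25→10.25]: (6.45+2.66)/2 × 3 = 13.665
  Sum = 147.32125 mg/L·hr
F = (AUC_ev/D_ev)/(AUC_iv/D_iv) = (147.32125/200)/(81.5/100) = 0.73660625/0.815 = 0.9038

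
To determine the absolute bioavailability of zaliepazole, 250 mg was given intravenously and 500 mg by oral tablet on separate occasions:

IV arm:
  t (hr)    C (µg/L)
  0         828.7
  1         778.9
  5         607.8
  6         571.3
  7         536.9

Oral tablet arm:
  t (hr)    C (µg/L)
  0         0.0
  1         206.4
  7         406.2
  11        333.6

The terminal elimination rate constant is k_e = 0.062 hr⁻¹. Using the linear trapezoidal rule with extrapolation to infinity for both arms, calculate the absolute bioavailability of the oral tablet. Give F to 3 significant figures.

F = 0.329

Trapezoidal AUC_0→7 (IV):
  [0→1]: (828.7+778.9)/2 × 1 = 803.8
  [1→5]: (778.9+607.8)/2 × 4 = 2773.4
  [5→6]: (607.8+571.3)/2 × 1 = 589.55
  [6→7]: (571.3+536.9)/2 × 1 = 554.1
  Sum = 4720.85 µg/L·hr
IV tail: 536.9/0.062 = 8659.677; AUC_iv,0→∞ = 4720.85 + 8659.677 = 13380.527 µg/L·hr
Trapezoidal AUC_0→11 (oral tablet):
  [0→1]: (0.0+206.4)/2 × 1 = 103.2
  [1→7]: (206.4+406.2)/2 × 6 = 1837.8
  [7→11]: (406.2+333.6)/2 × 4 = 1479.6
  Sum = 3420.6 µg/L·hr
oral tablet tail: 333.6/0.062 = 5380.645; AUC_ev,0→∞ = 3420.6 + 5380.645 = 8801.245 µg/L·hr
F = (AUC_ev/D_ev)/(AUC_iv/D_iv) = (8801.245/500)/(13380.527/250) = 17.60249/53.522108 = 0.3289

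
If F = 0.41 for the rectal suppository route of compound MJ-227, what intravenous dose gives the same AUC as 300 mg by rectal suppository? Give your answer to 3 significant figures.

Systemic exposure from an extravascular dose = F × D_ev, so the equivalent IV dose is F × D_ev.
D_iv = F × D_ev = 0.41 × 300 = 123 mg

D_iv = 123 mg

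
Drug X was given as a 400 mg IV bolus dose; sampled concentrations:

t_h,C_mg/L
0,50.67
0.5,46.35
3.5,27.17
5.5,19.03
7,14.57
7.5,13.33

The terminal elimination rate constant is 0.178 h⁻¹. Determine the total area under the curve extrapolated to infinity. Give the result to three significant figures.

AUC = 288 mg/L·h

Trapezoidal AUC_0→7.5:
  [0→0.5]: (50.67+46.35)/2 × 0.5 = 24.255
  [0.5→3.5]: (46.35+27.17)/2 × 3 = 110.28
  [3.5→5.5]: (27.17+19.03)/2 × 2 = 46.2
  [5.5→7]: (19.03+14.57)/2 × 1.5 = 25.2
  [7→7.5]: (14.57+13.33)/2 × 0.5 = 6.975
  Sum = 212.91 mg/L·h
Extrapolated tail: C_last / k_e = 13.33 / 0.178 = 74.888
AUC_0→∞ = 212.91 + 74.888 = 287.798 mg/L·h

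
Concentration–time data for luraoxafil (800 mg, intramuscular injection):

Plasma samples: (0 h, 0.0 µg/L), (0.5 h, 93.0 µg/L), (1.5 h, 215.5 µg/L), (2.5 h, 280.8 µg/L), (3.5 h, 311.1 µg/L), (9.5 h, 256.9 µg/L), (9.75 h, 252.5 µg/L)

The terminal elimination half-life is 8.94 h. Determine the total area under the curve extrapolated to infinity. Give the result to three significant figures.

Trapezoidal AUC_0→9.75:
  [0→0.5]: (0.0+93.0)/2 × 0.5 = 23.25
  [0.5→1.5]: (93.0+215.5)/2 × 1 = 154.25
  [1.5→2.5]: (215.5+280.8)/2 × 1 = 248.15
  [2.5→3.5]: (280.8+311.1)/2 × 1 = 295.95
  [3.5→9.5]: (311.1+256.9)/2 × 6 = 1704.0
  [9.5→9.75]: (256.9+252.5)/2 × 0.25 = 63.675
  Sum = 2489.275 µg/L·h
k_e = ln2 / t½ = 0.693147 / 8.94 = 0.0775 h^-1
Extrapolated tail: C_last / k_e = 252.5 / 0.0775 = 3258.065
AUC_0→∞ = 2489.275 + 3258.065 = 5747.34 µg/L·h

AUC = 5750 µg/L·h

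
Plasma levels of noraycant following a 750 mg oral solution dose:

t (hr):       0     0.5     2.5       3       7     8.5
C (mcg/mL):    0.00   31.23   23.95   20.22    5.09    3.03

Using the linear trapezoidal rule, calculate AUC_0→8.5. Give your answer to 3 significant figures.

Trapezoidal AUC_0→8.5:
  [0→0.5]: (0.00+31.23)/2 × 0.5 = 7.8075
  [0.5→2.5]: (31.23+23.95)/2 × 2 = 55.18
  [2.5→3]: (23.95+20.22)/2 × 0.5 = 11.0425
  [3→7]: (20.22+5.09)/2 × 4 = 50.62
  [7→8.5]: (5.09+3.03)/2 × 1.5 = 6.09
  Sum = 130.74 mcg/mL·hr

AUC = 131 mcg/mL·hr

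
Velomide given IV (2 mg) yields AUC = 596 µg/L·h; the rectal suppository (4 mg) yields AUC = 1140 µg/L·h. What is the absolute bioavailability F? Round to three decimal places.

F = 0.956

F = (AUC_ev / D_ev) / (AUC_iv / D_iv)
  = (1140/4) / (596/2)
  = 285 / 298 = 0.9564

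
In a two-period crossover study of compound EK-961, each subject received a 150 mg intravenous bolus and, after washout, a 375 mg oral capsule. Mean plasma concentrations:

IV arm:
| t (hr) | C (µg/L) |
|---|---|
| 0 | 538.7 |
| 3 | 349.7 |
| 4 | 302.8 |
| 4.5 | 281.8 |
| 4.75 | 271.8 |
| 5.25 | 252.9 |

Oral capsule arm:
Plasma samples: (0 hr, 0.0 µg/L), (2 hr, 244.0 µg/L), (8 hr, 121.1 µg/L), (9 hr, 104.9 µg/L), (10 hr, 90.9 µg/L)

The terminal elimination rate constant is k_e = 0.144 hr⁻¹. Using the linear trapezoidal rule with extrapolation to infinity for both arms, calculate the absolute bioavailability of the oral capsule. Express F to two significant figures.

F = 0.23

Trapezoidal AUC_0→5.25 (IV):
  [0→3]: (538.7+349.7)/2 × 3 = 1332.6
  [3→4]: (349.7+302.8)/2 × 1 = 326.25
  [4→4.5]: (302.8+281.8)/2 × 0.5 = 146.15
  [4.5→4.75]: (281.8+271.8)/2 × 0.25 = 69.2
  [4.75→5.25]: (271.8+252.9)/2 × 0.5 = 131.175
  Sum = 2005.375 µg/L·hr
IV tail: 252.9/0.144 = 1756.250; AUC_iv,0→∞ = 2005.375 + 1756.250 = 3761.625 µg/L·hr
Trapezoidal AUC_0→10 (oral capsule):
  [0→2]: (0.0+244.0)/2 × 2 = 244.0
  [2→8]: (244.0+121.1)/2 × 6 = 1095.3
  [8→9]: (121.1+104.9)/2 × 1 = 113.0
  [9→10]: (104.9+90.9)/2 × 1 = 97.9
  Sum = 1550.2 µg/L·hr
oral capsule tail: 90.9/0.144 = 631.250; AUC_ev,0→∞ = 1550.2 + 631.250 = 2181.45 µg/L·hr
F = (AUC_ev/D_ev)/(AUC_iv/D_iv) = (2181.45/375)/(3761.625/150) = 5.8172/25.0775 = 0.2320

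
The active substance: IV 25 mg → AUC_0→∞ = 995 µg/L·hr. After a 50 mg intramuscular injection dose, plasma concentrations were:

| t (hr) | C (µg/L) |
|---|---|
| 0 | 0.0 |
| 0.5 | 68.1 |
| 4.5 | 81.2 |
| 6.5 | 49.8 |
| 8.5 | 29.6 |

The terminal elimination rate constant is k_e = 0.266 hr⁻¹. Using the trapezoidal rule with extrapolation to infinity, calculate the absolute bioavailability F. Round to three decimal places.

Trapezoidal AUC_0→8.5 (intramuscular injection):
  [0→0.5]: (0.0+68.1)/2 × 0.5 = 17.025
  [0.5→4.5]: (68.1+81.2)/2 × 4 = 298.6
  [4.5→6.5]: (81.2+49.8)/2 × 2 = 131.0
  [6.5→8.5]: (49.8+29.6)/2 × 2 = 79.4
  Sum = 526.025 µg/L·hr
Tail: C_last/k_e = 29.6/0.266 = 111.278
AUC_0→∞ (intramuscular injection) = 526.025 + 111.278 = 637.303 µg/L·hr
F = (AUC_ev/D_ev)/(AUC_iv/D_iv) = (637.303/50)/(995/25) = 12.74606/39.8 = 0.3203

F = 0.320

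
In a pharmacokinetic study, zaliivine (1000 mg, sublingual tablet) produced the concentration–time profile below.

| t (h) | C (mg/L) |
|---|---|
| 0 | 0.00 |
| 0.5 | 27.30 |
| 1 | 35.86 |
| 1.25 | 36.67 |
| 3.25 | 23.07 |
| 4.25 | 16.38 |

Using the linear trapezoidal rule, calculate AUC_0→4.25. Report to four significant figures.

Trapezoidal AUC_0→4.25:
  [0→0.5]: (0.00+27.30)/2 × 0.5 = 6.825
  [0.5→1]: (27.30+35.86)/2 × 0.5 = 15.79
  [1→1.25]: (35.86+36.67)/2 × 0.25 = 9.06625
  [1.25→3.25]: (36.67+23.07)/2 × 2 = 59.74
  [3.25→4.25]: (23.07+16.38)/2 × 1 = 19.725
  Sum = 111.14625 mg/L·h

AUC = 111.1 mg/L·h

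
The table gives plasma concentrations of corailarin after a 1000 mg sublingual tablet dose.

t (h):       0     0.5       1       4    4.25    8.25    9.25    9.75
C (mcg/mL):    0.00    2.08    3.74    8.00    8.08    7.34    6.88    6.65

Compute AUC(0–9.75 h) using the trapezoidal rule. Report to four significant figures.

Trapezoidal AUC_0→9.75:
  [0→0.5]: (0.00+2.08)/2 × 0.5 = 0.52
  [0.5→1]: (2.08+3.74)/2 × 0.5 = 1.455
  [1→4]: (3.74+8.00)/2 × 3 = 17.61
  [4→4.25]: (8.00+8.08)/2 × 0.25 = 2.01
  [4.25→8.25]: (8.08+7.34)/2 × 4 = 30.84
  [8.25→9.25]: (7.34+6.88)/2 × 1 = 7.11
  [9.25→9.75]: (6.88+6.65)/2 × 0.5 = 3.3825
  Sum = 62.9275 mcg/mL·h

AUC = 62.93 mcg/mL·h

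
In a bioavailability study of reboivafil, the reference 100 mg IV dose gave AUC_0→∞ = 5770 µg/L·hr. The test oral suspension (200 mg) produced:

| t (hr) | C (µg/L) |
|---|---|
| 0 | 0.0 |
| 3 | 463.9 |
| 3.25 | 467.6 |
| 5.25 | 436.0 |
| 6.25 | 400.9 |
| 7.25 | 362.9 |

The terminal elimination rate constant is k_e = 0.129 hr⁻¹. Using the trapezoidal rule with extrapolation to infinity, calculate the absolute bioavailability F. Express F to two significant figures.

Trapezoidal AUC_0→7.25 (oral suspension):
  [0→3]: (0.0+463.9)/2 × 3 = 695.85
  [3→3.25]: (463.9+467.6)/2 × 0.25 = 116.4375
  [3.25→5.25]: (467.6+436.0)/2 × 2 = 903.6
  [5.25→6.25]: (436.0+400.9)/2 × 1 = 418.45
  [6.25→7.25]: (400.9+362.9)/2 × 1 = 381.9
  Sum = 2516.2375 µg/L·hr
Tail: C_last/k_e = 362.9/0.129 = 2813.178
AUC_0→∞ (oral suspension) = 2516.2375 + 2813.178 = 5329.4155 µg/L·hr
F = (AUC_ev/D_ev)/(AUC_iv/D_iv) = (5329.4155/200)/(5770/100) = 26.6471/57.7 = 0.4618

F = 0.46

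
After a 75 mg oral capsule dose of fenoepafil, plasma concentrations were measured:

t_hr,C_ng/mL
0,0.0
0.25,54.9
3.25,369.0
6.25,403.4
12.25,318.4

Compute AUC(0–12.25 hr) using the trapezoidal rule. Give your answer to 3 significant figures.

AUC = 3970 ng/mL·hr

Trapezoidal AUC_0→12.25:
  [0→0.25]: (0.0+54.9)/2 × 0.25 = 6.8625
  [0.25→3.25]: (54.9+369.0)/2 × 3 = 635.85
  [3.25→6.25]: (369.0+403.4)/2 × 3 = 1158.6
  [6.25→12.25]: (403.4+318.4)/2 × 6 = 2165.4
  Sum = 3966.7125 ng/mL·hr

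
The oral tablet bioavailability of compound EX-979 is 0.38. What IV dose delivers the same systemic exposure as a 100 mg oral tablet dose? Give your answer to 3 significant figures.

D_iv = 38.0 mg

Systemic exposure from an extravascular dose = F × D_ev, so the equivalent IV dose is F × D_ev.
D_iv = F × D_ev = 0.38 × 100 = 38 mg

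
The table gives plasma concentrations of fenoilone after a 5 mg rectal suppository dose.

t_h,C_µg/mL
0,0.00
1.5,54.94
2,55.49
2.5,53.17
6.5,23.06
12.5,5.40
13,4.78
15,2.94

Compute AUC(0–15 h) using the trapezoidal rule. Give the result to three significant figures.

AUC = 344 µg/mL·h

Trapezoidal AUC_0→15:
  [0→1.5]: (0.00+54.94)/2 × 1.5 = 41.205
  [1.5→2]: (54.94+55.49)/2 × 0.5 = 27.6075
  [2→2.5]: (55.49+53.17)/2 × 0.5 = 27.165
  [2.5→6.5]: (53.17+23.06)/2 × 4 = 152.46
  [6.5→12.5]: (23.06+5.40)/2 × 6 = 85.38
  [12.5→13]: (5.40+4.78)/2 × 0.5 = 2.545
  [13→15]: (4.78+2.94)/2 × 2 = 7.72
  Sum = 344.0825 µg/mL·h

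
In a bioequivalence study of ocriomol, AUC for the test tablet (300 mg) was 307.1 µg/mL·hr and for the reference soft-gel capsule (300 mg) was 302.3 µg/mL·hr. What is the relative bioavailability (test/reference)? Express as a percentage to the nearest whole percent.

F_rel = 102%

F_rel = (AUC_test/D_test) / (AUC_ref/D_ref)
      = (307.1/300) / (302.3/300)
      = 1.02367 / 1.00767 = 1.0159 = 101.59%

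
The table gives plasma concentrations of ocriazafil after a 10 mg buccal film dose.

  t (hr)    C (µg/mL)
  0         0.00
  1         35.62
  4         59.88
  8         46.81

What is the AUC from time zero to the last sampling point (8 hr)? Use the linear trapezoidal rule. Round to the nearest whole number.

Trapezoidal AUC_0→8:
  [0→1]: (0.00+35.62)/2 × 1 = 17.81
  [1→4]: (35.62+59.88)/2 × 3 = 143.25
  [4→8]: (59.88+46.81)/2 × 4 = 213.38
  Sum = 374.44 µg/mL·hr

AUC = 374 µg/mL·hr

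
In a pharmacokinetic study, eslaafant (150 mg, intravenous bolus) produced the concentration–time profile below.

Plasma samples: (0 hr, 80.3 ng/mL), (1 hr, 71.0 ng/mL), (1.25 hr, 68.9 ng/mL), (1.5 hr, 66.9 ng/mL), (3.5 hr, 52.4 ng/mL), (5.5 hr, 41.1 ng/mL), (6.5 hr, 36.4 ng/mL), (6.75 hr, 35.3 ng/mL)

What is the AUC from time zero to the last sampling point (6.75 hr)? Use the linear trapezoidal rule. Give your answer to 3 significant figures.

Trapezoidal AUC_0→6.75:
  [0→1]: (80.3+71.0)/2 × 1 = 75.65
  [1→1.25]: (71.0+68.9)/2 × 0.25 = 17.4875
  [1.25→1.5]: (68.9+66.9)/2 × 0.25 = 16.975
  [1.5→3.5]: (66.9+52.4)/2 × 2 = 119.3
  [3.5→5.5]: (52.4+41.1)/2 × 2 = 93.5
  [5.5→6.5]: (41.1+36.4)/2 × 1 = 38.75
  [6.5→6.75]: (36.4+35.3)/2 × 0.25 = 8.9625
  Sum = 370.625 ng/mL·hr

AUC = 371 ng/mL·hr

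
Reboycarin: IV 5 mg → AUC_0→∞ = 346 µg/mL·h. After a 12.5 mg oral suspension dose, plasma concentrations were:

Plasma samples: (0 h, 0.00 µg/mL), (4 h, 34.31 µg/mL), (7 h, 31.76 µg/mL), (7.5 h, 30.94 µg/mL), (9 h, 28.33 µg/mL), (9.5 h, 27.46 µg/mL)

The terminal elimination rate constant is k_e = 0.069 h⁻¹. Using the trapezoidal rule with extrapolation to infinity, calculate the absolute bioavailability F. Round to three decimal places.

Trapezoidal AUC_0→9.5 (oral suspension):
  [0→4]: (0.00+34.31)/2 × 4 = 68.62
  [4→7]: (34.31+31.76)/2 × 3 = 99.105
  [7→7.5]: (31.76+30.94)/2 × 0.5 = 15.675
  [7.5→9]: (30.94+28.33)/2 × 1.5 = 44.4525
  [9→9.5]: (28.33+27.46)/2 × 0.5 = 13.9475
  Sum = 241.8 µg/mL·h
Tail: C_last/k_e = 27.46/0.069 = 397.971
AUC_0→∞ (oral suspension) = 241.8 + 397.971 = 639.771 µg/mL·h
F = (AUC_ev/D_ev)/(AUC_iv/D_iv) = (639.771/12.5)/(346/5) = 51.18168/69.2 = 0.7396

F = 0.740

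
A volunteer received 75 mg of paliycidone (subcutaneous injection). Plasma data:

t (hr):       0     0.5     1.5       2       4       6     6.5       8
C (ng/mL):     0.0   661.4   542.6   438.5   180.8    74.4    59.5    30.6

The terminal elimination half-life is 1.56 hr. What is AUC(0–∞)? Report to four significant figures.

AUC = 2057 ng/mL·hr

Trapezoidal AUC_0→8:
  [0→0.5]: (0.0+661.4)/2 × 0.5 = 165.35
  [0.5→1.5]: (661.4+542.6)/2 × 1 = 602.0
  [1.5→2]: (542.6+438.5)/2 × 0.5 = 245.275
  [2→4]: (438.5+180.8)/2 × 2 = 619.3
  [4→6]: (180.8+74.4)/2 × 2 = 255.2
  [6→6.5]: (74.4+59.5)/2 × 0.5 = 33.475
  [6.5→8]: (59.5+30.6)/2 × 1.5 = 67.575
  Sum = 1988.175 ng/mL·hr
k_e = ln2 / t½ = 0.693147 / 1.56 = 0.4443 hr^-1
Extrapolated tail: C_last / k_e = 30.6 / 0.4443 = 68.872
AUC_0→∞ = 1988.175 + 68.872 = 2057.047 ng/mL·hr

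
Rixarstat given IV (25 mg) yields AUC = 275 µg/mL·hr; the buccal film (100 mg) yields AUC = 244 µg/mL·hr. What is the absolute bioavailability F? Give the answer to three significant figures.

F = 0.222

F = (AUC_ev / D_ev) / (AUC_iv / D_iv)
  = (244/100) / (275/25)
  = 2.44 / 11 = 0.2218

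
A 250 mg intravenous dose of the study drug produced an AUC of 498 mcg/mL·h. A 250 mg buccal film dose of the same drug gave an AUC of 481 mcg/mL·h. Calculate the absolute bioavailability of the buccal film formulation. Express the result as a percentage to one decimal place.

F = (AUC_ev / D_ev) / (AUC_iv / D_iv)
  = (481/250) / (498/250)
  = 1.924 / 1.992 = 0.9659
  = 96.59%

F = 96.6%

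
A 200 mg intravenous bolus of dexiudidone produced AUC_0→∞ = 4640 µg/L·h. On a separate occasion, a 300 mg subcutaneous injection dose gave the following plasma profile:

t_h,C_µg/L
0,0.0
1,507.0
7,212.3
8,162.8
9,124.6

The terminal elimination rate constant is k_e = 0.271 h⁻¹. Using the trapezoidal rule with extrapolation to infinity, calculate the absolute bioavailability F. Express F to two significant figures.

Trapezoidal AUC_0→9 (subcutaneous injection):
  [0→1]: (0.0+507.0)/2 × 1 = 253.5
  [1→7]: (507.0+212.3)/2 × 6 = 2157.9
  [7→8]: (212.3+162.8)/2 × 1 = 187.55
  [8→9]: (162.8+124.6)/2 × 1 = 143.7
  Sum = 2742.65 µg/L·h
Tail: C_last/k_e = 124.6/0.271 = 459.779
AUC_0→∞ (subcutaneous injection) = 2742.65 + 459.779 = 3202.429 µg/L·h
F = (AUC_ev/D_ev)/(AUC_iv/D_iv) = (3202.429/300)/(4640/200) = 10.6748/23.2 = 0.4601

F = 0.46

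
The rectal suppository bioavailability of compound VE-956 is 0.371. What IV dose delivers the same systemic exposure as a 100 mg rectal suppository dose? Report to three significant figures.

Systemic exposure from an extravascular dose = F × D_ev, so the equivalent IV dose is F × D_ev.
D_iv = F × D_ev = 0.371 × 100 = 37.1 mg

D_iv = 37.1 mg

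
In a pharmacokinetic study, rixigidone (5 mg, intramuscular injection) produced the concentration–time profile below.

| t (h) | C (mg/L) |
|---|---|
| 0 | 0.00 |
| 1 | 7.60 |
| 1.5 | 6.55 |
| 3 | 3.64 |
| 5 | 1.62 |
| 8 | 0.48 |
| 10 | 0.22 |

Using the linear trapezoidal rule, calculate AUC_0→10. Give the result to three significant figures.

Trapezoidal AUC_0→10:
  [0→1]: (0.00+7.60)/2 × 1 = 3.8
  [1→1.5]: (7.60+6.55)/2 × 0.5 = 3.5375
  [1.5→3]: (6.55+3.64)/2 × 1.5 = 7.6425
  [3→5]: (3.64+1.62)/2 × 2 = 5.26
  [5→8]: (1.62+0.48)/2 × 3 = 3.15
  [8→10]: (0.48+0.22)/2 × 2 = 0.7
  Sum = 24.09 mg/L·h

AUC = 24.1 mg/L·h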